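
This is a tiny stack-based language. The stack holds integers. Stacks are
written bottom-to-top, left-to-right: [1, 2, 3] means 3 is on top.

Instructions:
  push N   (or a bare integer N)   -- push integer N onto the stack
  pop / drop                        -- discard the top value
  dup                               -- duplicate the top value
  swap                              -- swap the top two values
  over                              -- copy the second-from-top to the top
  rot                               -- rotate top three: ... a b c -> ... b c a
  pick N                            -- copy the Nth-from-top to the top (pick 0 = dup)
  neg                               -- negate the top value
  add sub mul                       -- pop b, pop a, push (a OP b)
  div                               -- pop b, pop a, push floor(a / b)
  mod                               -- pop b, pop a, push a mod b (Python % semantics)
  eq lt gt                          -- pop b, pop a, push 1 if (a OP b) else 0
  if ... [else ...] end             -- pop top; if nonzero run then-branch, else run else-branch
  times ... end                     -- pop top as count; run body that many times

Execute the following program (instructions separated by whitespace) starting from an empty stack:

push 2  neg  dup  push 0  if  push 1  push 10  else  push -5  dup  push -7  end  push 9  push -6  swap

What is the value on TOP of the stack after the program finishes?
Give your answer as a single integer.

After 'push 2': [2]
After 'neg': [-2]
After 'dup': [-2, -2]
After 'push 0': [-2, -2, 0]
After 'if': [-2, -2]
After 'push -5': [-2, -2, -5]
After 'dup': [-2, -2, -5, -5]
After 'push -7': [-2, -2, -5, -5, -7]
After 'push 9': [-2, -2, -5, -5, -7, 9]
After 'push -6': [-2, -2, -5, -5, -7, 9, -6]
After 'swap': [-2, -2, -5, -5, -7, -6, 9]

Answer: 9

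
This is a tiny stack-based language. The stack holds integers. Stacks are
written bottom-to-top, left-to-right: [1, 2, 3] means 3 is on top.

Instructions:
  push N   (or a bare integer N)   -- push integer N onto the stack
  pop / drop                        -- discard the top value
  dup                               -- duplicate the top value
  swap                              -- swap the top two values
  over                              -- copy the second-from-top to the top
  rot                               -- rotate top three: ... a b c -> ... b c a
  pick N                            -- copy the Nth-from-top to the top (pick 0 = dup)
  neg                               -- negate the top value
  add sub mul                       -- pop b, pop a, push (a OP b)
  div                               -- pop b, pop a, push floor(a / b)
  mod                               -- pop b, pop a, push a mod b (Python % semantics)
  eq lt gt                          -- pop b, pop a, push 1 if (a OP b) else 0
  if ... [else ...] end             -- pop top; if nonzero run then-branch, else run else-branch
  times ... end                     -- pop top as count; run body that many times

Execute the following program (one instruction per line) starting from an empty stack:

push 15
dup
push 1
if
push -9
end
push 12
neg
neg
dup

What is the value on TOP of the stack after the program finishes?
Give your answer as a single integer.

After 'push 15': [15]
After 'dup': [15, 15]
After 'push 1': [15, 15, 1]
After 'if': [15, 15]
After 'push -9': [15, 15, -9]
After 'push 12': [15, 15, -9, 12]
After 'neg': [15, 15, -9, -12]
After 'neg': [15, 15, -9, 12]
After 'dup': [15, 15, -9, 12, 12]

Answer: 12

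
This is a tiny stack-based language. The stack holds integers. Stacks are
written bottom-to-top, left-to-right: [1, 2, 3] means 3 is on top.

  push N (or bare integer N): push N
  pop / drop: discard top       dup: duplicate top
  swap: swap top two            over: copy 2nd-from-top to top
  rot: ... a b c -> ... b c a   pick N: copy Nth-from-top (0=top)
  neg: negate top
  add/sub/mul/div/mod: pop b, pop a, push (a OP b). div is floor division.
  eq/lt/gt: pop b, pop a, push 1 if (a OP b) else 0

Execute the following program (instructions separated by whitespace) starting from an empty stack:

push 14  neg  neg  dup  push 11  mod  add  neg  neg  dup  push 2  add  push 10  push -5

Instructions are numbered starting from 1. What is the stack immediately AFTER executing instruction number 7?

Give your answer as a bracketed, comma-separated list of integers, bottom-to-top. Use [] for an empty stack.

Step 1 ('push 14'): [14]
Step 2 ('neg'): [-14]
Step 3 ('neg'): [14]
Step 4 ('dup'): [14, 14]
Step 5 ('push 11'): [14, 14, 11]
Step 6 ('mod'): [14, 3]
Step 7 ('add'): [17]

Answer: [17]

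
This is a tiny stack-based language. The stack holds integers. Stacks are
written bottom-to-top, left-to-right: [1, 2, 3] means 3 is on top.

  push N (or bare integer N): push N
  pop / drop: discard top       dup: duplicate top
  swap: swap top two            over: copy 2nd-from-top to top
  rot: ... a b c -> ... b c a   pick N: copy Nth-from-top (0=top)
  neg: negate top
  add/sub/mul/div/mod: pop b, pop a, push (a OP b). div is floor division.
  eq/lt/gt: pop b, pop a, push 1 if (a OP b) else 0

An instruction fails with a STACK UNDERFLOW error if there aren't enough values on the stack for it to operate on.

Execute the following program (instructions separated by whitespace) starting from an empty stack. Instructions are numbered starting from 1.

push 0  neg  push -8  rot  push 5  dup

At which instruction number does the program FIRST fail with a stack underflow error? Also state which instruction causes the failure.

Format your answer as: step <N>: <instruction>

Step 1 ('push 0'): stack = [0], depth = 1
Step 2 ('neg'): stack = [0], depth = 1
Step 3 ('push -8'): stack = [0, -8], depth = 2
Step 4 ('rot'): needs 3 value(s) but depth is 2 — STACK UNDERFLOW

Answer: step 4: rot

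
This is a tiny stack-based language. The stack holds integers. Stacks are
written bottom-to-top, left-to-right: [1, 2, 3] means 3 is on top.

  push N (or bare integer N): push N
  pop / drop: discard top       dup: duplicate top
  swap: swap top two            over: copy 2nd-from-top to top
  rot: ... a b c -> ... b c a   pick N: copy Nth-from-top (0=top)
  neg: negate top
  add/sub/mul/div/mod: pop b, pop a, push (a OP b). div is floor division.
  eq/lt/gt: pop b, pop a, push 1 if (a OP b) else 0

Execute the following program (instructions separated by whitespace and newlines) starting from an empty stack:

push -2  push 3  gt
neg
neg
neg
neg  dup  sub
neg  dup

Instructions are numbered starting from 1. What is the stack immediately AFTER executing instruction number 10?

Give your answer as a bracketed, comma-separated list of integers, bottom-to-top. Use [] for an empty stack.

Answer: [0]

Derivation:
Step 1 ('push -2'): [-2]
Step 2 ('push 3'): [-2, 3]
Step 3 ('gt'): [0]
Step 4 ('neg'): [0]
Step 5 ('neg'): [0]
Step 6 ('neg'): [0]
Step 7 ('neg'): [0]
Step 8 ('dup'): [0, 0]
Step 9 ('sub'): [0]
Step 10 ('neg'): [0]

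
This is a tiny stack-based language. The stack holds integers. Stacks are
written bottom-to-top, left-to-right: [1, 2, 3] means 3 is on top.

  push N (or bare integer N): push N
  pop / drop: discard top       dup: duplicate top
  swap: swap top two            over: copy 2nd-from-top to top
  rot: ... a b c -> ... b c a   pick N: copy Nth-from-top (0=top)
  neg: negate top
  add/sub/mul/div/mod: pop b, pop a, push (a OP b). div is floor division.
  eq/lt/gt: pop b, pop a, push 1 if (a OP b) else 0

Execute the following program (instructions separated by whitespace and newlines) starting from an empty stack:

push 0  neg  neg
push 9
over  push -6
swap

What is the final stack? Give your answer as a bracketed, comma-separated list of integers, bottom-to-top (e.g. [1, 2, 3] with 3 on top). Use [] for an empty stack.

After 'push 0': [0]
After 'neg': [0]
After 'neg': [0]
After 'push 9': [0, 9]
After 'over': [0, 9, 0]
After 'push -6': [0, 9, 0, -6]
After 'swap': [0, 9, -6, 0]

Answer: [0, 9, -6, 0]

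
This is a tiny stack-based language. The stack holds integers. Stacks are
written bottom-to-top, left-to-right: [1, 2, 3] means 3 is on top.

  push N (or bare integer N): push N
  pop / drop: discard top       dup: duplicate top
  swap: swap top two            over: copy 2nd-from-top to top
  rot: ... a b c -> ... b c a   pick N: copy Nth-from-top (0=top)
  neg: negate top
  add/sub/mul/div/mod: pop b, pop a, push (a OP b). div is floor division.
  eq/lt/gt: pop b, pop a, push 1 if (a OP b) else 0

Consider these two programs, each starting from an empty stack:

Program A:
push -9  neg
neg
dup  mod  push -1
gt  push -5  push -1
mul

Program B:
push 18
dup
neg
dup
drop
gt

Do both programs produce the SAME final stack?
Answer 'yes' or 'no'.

Answer: no

Derivation:
Program A trace:
  After 'push -9': [-9]
  After 'neg': [9]
  After 'neg': [-9]
  After 'dup': [-9, -9]
  After 'mod': [0]
  After 'push -1': [0, -1]
  After 'gt': [1]
  After 'push -5': [1, -5]
  After 'push -1': [1, -5, -1]
  After 'mul': [1, 5]
Program A final stack: [1, 5]

Program B trace:
  After 'push 18': [18]
  After 'dup': [18, 18]
  After 'neg': [18, -18]
  After 'dup': [18, -18, -18]
  After 'drop': [18, -18]
  After 'gt': [1]
Program B final stack: [1]
Same: no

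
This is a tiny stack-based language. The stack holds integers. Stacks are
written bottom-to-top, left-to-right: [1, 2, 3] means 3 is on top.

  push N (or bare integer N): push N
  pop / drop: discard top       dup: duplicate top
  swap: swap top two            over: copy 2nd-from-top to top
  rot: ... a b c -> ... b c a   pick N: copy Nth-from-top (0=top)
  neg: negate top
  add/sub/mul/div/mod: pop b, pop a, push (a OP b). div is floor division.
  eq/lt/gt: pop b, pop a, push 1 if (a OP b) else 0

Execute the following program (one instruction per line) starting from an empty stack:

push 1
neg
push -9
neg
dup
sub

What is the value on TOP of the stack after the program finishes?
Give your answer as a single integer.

After 'push 1': [1]
After 'neg': [-1]
After 'push -9': [-1, -9]
After 'neg': [-1, 9]
After 'dup': [-1, 9, 9]
After 'sub': [-1, 0]

Answer: 0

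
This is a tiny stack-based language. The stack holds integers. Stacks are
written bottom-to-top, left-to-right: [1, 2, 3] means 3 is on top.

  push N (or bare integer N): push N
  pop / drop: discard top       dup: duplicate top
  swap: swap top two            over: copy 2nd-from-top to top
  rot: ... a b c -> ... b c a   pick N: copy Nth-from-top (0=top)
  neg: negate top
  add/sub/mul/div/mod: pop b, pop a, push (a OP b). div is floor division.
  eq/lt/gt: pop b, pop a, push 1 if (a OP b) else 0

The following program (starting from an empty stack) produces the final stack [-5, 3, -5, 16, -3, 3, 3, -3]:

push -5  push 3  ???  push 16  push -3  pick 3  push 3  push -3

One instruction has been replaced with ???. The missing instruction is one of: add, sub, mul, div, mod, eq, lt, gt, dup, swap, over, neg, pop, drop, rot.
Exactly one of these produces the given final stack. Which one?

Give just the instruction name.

Stack before ???: [-5, 3]
Stack after ???:  [-5, 3, -5]
The instruction that transforms [-5, 3] -> [-5, 3, -5] is: over

Answer: over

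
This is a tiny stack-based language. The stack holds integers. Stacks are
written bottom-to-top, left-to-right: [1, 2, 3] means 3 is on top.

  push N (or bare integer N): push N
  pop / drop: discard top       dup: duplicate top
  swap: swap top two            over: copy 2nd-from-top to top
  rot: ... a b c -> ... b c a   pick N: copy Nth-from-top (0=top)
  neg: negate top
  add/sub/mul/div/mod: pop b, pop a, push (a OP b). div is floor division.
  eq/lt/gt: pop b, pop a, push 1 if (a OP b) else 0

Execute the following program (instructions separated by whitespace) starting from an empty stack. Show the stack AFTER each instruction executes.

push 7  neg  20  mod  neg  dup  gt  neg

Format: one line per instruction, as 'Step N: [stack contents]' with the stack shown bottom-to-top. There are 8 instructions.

Step 1: [7]
Step 2: [-7]
Step 3: [-7, 20]
Step 4: [13]
Step 5: [-13]
Step 6: [-13, -13]
Step 7: [0]
Step 8: [0]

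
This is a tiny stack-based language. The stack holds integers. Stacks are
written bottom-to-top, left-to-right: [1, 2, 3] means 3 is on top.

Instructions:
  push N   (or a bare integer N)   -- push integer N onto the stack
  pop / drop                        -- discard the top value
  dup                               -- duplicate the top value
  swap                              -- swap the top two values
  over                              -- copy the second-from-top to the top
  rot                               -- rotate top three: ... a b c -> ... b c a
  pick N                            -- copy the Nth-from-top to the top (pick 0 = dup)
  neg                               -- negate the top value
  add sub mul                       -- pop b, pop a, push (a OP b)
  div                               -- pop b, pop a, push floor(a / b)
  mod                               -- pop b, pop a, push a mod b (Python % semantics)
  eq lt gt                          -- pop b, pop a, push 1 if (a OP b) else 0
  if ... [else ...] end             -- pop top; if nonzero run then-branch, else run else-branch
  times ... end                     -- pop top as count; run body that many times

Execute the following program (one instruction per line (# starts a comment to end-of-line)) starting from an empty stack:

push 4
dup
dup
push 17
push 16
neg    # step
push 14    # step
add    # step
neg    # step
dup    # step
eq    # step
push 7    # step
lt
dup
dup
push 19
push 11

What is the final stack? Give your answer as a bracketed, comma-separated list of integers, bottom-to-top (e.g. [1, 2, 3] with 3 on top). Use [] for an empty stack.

Answer: [4, 4, 4, 17, 1, 1, 1, 19, 11]

Derivation:
After 'push 4': [4]
After 'dup': [4, 4]
After 'dup': [4, 4, 4]
After 'push 17': [4, 4, 4, 17]
After 'push 16': [4, 4, 4, 17, 16]
After 'neg': [4, 4, 4, 17, -16]
After 'push 14': [4, 4, 4, 17, -16, 14]
After 'add': [4, 4, 4, 17, -2]
After 'neg': [4, 4, 4, 17, 2]
After 'dup': [4, 4, 4, 17, 2, 2]
After 'eq': [4, 4, 4, 17, 1]
After 'push 7': [4, 4, 4, 17, 1, 7]
After 'lt': [4, 4, 4, 17, 1]
After 'dup': [4, 4, 4, 17, 1, 1]
After 'dup': [4, 4, 4, 17, 1, 1, 1]
After 'push 19': [4, 4, 4, 17, 1, 1, 1, 19]
After 'push 11': [4, 4, 4, 17, 1, 1, 1, 19, 11]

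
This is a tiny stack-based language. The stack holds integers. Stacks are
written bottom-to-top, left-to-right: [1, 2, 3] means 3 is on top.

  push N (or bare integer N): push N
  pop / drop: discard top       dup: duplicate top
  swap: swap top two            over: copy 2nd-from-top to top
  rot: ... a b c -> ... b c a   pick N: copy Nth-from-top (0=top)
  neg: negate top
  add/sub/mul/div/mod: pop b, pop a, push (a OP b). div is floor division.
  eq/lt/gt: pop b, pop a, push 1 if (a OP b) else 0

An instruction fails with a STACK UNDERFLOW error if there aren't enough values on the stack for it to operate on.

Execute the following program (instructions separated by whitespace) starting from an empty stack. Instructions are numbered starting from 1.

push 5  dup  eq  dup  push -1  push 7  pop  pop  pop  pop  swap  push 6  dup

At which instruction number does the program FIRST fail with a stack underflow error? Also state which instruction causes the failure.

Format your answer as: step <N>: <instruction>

Answer: step 11: swap

Derivation:
Step 1 ('push 5'): stack = [5], depth = 1
Step 2 ('dup'): stack = [5, 5], depth = 2
Step 3 ('eq'): stack = [1], depth = 1
Step 4 ('dup'): stack = [1, 1], depth = 2
Step 5 ('push -1'): stack = [1, 1, -1], depth = 3
Step 6 ('push 7'): stack = [1, 1, -1, 7], depth = 4
Step 7 ('pop'): stack = [1, 1, -1], depth = 3
Step 8 ('pop'): stack = [1, 1], depth = 2
Step 9 ('pop'): stack = [1], depth = 1
Step 10 ('pop'): stack = [], depth = 0
Step 11 ('swap'): needs 2 value(s) but depth is 0 — STACK UNDERFLOW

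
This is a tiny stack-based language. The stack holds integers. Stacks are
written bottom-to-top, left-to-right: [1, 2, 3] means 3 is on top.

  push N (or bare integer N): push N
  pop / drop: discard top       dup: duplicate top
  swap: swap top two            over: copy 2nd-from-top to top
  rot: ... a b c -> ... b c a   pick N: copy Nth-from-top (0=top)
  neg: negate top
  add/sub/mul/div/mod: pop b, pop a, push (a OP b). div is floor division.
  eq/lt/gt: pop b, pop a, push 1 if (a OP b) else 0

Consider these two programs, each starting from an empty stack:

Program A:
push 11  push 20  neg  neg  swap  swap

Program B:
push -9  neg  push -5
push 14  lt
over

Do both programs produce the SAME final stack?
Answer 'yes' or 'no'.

Answer: no

Derivation:
Program A trace:
  After 'push 11': [11]
  After 'push 20': [11, 20]
  After 'neg': [11, -20]
  After 'neg': [11, 20]
  After 'swap': [20, 11]
  After 'swap': [11, 20]
Program A final stack: [11, 20]

Program B trace:
  After 'push -9': [-9]
  After 'neg': [9]
  After 'push -5': [9, -5]
  After 'push 14': [9, -5, 14]
  After 'lt': [9, 1]
  After 'over': [9, 1, 9]
Program B final stack: [9, 1, 9]
Same: no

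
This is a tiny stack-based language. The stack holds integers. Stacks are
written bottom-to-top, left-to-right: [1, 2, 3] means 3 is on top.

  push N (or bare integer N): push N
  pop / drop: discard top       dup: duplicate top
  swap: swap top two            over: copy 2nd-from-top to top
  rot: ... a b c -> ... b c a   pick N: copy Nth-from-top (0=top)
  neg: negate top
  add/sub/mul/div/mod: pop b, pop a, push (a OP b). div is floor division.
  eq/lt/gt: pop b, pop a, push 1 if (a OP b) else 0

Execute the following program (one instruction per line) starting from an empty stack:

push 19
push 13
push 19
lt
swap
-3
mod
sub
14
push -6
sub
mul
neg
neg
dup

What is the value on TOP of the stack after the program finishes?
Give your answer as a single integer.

Answer: 60

Derivation:
After 'push 19': [19]
After 'push 13': [19, 13]
After 'push 19': [19, 13, 19]
After 'lt': [19, 1]
After 'swap': [1, 19]
After 'push -3': [1, 19, -3]
After 'mod': [1, -2]
After 'sub': [3]
After 'push 14': [3, 14]
After 'push -6': [3, 14, -6]
After 'sub': [3, 20]
After 'mul': [60]
After 'neg': [-60]
After 'neg': [60]
After 'dup': [60, 60]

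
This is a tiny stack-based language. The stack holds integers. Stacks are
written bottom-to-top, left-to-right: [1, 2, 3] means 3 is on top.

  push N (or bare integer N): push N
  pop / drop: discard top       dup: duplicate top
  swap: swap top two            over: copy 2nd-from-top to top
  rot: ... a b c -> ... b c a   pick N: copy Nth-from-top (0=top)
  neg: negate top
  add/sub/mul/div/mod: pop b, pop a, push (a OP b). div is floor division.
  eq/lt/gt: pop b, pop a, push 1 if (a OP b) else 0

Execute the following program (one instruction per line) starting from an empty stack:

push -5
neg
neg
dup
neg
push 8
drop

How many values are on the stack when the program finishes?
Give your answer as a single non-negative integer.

After 'push -5': stack = [-5] (depth 1)
After 'neg': stack = [5] (depth 1)
After 'neg': stack = [-5] (depth 1)
After 'dup': stack = [-5, -5] (depth 2)
After 'neg': stack = [-5, 5] (depth 2)
After 'push 8': stack = [-5, 5, 8] (depth 3)
After 'drop': stack = [-5, 5] (depth 2)

Answer: 2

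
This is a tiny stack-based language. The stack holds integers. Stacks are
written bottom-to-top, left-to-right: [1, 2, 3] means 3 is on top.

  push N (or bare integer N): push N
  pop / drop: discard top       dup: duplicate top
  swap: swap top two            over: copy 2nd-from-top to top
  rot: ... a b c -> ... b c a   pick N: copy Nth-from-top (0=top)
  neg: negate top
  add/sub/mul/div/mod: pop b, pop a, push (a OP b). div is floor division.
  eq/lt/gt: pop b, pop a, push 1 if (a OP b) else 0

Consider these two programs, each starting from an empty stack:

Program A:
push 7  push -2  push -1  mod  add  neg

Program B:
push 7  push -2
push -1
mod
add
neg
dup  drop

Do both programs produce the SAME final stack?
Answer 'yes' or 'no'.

Program A trace:
  After 'push 7': [7]
  After 'push -2': [7, -2]
  After 'push -1': [7, -2, -1]
  After 'mod': [7, 0]
  After 'add': [7]
  After 'neg': [-7]
Program A final stack: [-7]

Program B trace:
  After 'push 7': [7]
  After 'push -2': [7, -2]
  After 'push -1': [7, -2, -1]
  After 'mod': [7, 0]
  After 'add': [7]
  After 'neg': [-7]
  After 'dup': [-7, -7]
  After 'drop': [-7]
Program B final stack: [-7]
Same: yes

Answer: yes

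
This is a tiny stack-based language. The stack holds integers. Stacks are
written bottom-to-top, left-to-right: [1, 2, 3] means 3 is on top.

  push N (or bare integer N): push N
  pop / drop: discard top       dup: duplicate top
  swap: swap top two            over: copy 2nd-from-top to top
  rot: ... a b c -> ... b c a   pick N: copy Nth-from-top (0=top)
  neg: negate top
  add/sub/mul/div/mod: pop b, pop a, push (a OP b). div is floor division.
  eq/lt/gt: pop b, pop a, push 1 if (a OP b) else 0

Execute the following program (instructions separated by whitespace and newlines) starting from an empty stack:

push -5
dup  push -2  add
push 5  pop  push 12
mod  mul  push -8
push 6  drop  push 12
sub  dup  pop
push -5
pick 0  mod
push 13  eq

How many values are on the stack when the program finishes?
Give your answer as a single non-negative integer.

After 'push -5': stack = [-5] (depth 1)
After 'dup': stack = [-5, -5] (depth 2)
After 'push -2': stack = [-5, -5, -2] (depth 3)
After 'add': stack = [-5, -7] (depth 2)
After 'push 5': stack = [-5, -7, 5] (depth 3)
After 'pop': stack = [-5, -7] (depth 2)
After 'push 12': stack = [-5, -7, 12] (depth 3)
After 'mod': stack = [-5, 5] (depth 2)
After 'mul': stack = [-25] (depth 1)
After 'push -8': stack = [-25, -8] (depth 2)
  ...
After 'drop': stack = [-25, -8] (depth 2)
After 'push 12': stack = [-25, -8, 12] (depth 3)
After 'sub': stack = [-25, -20] (depth 2)
After 'dup': stack = [-25, -20, -20] (depth 3)
After 'pop': stack = [-25, -20] (depth 2)
After 'push -5': stack = [-25, -20, -5] (depth 3)
After 'pick 0': stack = [-25, -20, -5, -5] (depth 4)
After 'mod': stack = [-25, -20, 0] (depth 3)
After 'push 13': stack = [-25, -20, 0, 13] (depth 4)
After 'eq': stack = [-25, -20, 0] (depth 3)

Answer: 3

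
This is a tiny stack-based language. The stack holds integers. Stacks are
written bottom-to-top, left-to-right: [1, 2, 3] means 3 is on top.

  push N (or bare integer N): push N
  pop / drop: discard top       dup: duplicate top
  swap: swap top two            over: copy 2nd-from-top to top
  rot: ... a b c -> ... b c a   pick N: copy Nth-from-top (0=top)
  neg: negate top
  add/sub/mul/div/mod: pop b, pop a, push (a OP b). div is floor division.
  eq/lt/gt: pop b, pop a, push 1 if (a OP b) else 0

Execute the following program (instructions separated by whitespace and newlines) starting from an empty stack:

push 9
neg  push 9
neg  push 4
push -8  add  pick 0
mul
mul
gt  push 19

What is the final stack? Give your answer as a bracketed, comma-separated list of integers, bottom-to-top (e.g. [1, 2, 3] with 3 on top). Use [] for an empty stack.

Answer: [1, 19]

Derivation:
After 'push 9': [9]
After 'neg': [-9]
After 'push 9': [-9, 9]
After 'neg': [-9, -9]
After 'push 4': [-9, -9, 4]
After 'push -8': [-9, -9, 4, -8]
After 'add': [-9, -9, -4]
After 'pick 0': [-9, -9, -4, -4]
After 'mul': [-9, -9, 16]
After 'mul': [-9, -144]
After 'gt': [1]
After 'push 19': [1, 19]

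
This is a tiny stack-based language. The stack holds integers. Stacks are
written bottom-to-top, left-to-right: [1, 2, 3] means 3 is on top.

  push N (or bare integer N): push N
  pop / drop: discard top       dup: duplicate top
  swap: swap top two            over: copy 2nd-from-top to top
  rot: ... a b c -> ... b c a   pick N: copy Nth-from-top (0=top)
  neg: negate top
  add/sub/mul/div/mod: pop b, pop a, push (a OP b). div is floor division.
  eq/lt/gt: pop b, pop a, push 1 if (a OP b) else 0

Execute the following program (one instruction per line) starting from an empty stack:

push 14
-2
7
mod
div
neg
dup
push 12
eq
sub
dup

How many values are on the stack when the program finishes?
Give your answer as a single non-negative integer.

After 'push 14': stack = [14] (depth 1)
After 'push -2': stack = [14, -2] (depth 2)
After 'push 7': stack = [14, -2, 7] (depth 3)
After 'mod': stack = [14, 5] (depth 2)
After 'div': stack = [2] (depth 1)
After 'neg': stack = [-2] (depth 1)
After 'dup': stack = [-2, -2] (depth 2)
After 'push 12': stack = [-2, -2, 12] (depth 3)
After 'eq': stack = [-2, 0] (depth 2)
After 'sub': stack = [-2] (depth 1)
After 'dup': stack = [-2, -2] (depth 2)

Answer: 2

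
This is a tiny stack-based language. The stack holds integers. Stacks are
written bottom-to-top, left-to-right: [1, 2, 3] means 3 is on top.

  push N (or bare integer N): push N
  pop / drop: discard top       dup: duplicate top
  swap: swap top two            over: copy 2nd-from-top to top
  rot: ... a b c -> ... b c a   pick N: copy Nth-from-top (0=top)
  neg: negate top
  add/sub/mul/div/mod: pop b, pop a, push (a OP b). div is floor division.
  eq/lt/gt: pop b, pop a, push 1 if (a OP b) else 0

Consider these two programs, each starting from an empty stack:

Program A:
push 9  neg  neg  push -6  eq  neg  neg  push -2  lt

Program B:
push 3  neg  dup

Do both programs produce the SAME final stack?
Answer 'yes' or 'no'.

Answer: no

Derivation:
Program A trace:
  After 'push 9': [9]
  After 'neg': [-9]
  After 'neg': [9]
  After 'push -6': [9, -6]
  After 'eq': [0]
  After 'neg': [0]
  After 'neg': [0]
  After 'push -2': [0, -2]
  After 'lt': [0]
Program A final stack: [0]

Program B trace:
  After 'push 3': [3]
  After 'neg': [-3]
  After 'dup': [-3, -3]
Program B final stack: [-3, -3]
Same: no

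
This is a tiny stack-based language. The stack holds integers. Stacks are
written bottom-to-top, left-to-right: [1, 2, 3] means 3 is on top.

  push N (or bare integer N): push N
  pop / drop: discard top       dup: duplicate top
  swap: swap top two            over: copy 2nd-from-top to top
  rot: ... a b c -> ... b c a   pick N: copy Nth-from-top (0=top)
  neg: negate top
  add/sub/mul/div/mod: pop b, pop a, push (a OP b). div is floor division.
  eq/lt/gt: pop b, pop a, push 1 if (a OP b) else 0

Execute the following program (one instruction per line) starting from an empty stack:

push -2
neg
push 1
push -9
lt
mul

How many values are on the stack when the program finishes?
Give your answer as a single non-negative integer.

After 'push -2': stack = [-2] (depth 1)
After 'neg': stack = [2] (depth 1)
After 'push 1': stack = [2, 1] (depth 2)
After 'push -9': stack = [2, 1, -9] (depth 3)
After 'lt': stack = [2, 0] (depth 2)
After 'mul': stack = [0] (depth 1)

Answer: 1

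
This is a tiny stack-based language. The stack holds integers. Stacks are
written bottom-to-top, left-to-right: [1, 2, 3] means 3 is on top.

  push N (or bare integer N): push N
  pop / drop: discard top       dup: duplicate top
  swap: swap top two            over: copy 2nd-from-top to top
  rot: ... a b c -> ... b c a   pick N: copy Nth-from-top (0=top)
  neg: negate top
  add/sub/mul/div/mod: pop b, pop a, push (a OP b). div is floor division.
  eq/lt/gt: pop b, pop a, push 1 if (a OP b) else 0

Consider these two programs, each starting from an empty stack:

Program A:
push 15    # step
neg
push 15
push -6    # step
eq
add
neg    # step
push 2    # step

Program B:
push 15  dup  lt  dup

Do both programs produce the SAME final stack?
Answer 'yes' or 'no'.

Program A trace:
  After 'push 15': [15]
  After 'neg': [-15]
  After 'push 15': [-15, 15]
  After 'push -6': [-15, 15, -6]
  After 'eq': [-15, 0]
  After 'add': [-15]
  After 'neg': [15]
  After 'push 2': [15, 2]
Program A final stack: [15, 2]

Program B trace:
  After 'push 15': [15]
  After 'dup': [15, 15]
  After 'lt': [0]
  After 'dup': [0, 0]
Program B final stack: [0, 0]
Same: no

Answer: no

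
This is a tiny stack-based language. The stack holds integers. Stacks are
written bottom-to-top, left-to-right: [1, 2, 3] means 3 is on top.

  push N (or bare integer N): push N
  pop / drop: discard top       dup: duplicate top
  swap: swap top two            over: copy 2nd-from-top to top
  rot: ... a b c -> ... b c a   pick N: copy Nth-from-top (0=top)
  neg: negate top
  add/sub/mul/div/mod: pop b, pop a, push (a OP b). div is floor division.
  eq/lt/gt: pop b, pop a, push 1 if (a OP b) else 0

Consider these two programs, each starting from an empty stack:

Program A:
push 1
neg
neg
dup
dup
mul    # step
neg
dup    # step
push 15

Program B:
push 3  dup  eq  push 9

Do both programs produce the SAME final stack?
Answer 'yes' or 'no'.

Answer: no

Derivation:
Program A trace:
  After 'push 1': [1]
  After 'neg': [-1]
  After 'neg': [1]
  After 'dup': [1, 1]
  After 'dup': [1, 1, 1]
  After 'mul': [1, 1]
  After 'neg': [1, -1]
  After 'dup': [1, -1, -1]
  After 'push 15': [1, -1, -1, 15]
Program A final stack: [1, -1, -1, 15]

Program B trace:
  After 'push 3': [3]
  After 'dup': [3, 3]
  After 'eq': [1]
  After 'push 9': [1, 9]
Program B final stack: [1, 9]
Same: no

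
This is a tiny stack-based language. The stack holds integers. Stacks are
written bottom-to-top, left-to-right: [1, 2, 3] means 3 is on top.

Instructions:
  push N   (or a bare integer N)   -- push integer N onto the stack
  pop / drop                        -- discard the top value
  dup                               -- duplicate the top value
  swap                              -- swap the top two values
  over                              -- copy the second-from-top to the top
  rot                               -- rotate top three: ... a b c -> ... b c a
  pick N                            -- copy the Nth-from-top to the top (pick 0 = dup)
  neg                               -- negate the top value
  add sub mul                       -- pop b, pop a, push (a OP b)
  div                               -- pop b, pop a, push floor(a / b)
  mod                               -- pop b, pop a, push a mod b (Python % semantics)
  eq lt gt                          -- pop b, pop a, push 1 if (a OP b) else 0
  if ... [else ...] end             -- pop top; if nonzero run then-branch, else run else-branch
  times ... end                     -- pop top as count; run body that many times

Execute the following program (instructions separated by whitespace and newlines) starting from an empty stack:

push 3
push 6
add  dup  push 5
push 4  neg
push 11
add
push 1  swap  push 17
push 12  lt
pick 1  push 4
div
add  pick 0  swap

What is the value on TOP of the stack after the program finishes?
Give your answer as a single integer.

Answer: 1

Derivation:
After 'push 3': [3]
After 'push 6': [3, 6]
After 'add': [9]
After 'dup': [9, 9]
After 'push 5': [9, 9, 5]
After 'push 4': [9, 9, 5, 4]
After 'neg': [9, 9, 5, -4]
After 'push 11': [9, 9, 5, -4, 11]
After 'add': [9, 9, 5, 7]
After 'push 1': [9, 9, 5, 7, 1]
After 'swap': [9, 9, 5, 1, 7]
After 'push 17': [9, 9, 5, 1, 7, 17]
After 'push 12': [9, 9, 5, 1, 7, 17, 12]
After 'lt': [9, 9, 5, 1, 7, 0]
After 'pick 1': [9, 9, 5, 1, 7, 0, 7]
After 'push 4': [9, 9, 5, 1, 7, 0, 7, 4]
After 'div': [9, 9, 5, 1, 7, 0, 1]
After 'add': [9, 9, 5, 1, 7, 1]
After 'pick 0': [9, 9, 5, 1, 7, 1, 1]
After 'swap': [9, 9, 5, 1, 7, 1, 1]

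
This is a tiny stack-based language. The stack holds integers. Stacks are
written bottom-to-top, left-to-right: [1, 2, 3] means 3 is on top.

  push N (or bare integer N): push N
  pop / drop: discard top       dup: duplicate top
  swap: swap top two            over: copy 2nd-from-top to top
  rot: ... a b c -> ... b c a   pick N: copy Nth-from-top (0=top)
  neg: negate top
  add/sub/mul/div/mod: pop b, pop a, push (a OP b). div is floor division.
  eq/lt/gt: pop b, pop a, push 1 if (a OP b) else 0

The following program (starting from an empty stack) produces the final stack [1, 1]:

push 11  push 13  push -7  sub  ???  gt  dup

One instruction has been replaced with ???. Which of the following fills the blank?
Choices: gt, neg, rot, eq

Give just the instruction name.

Stack before ???: [11, 20]
Stack after ???:  [11, -20]
Checking each choice:
  gt: stack underflow (need 2, have 1)
  neg: MATCH
  rot: stack underflow (need 3, have 2)
  eq: stack underflow (need 2, have 1)


Answer: neg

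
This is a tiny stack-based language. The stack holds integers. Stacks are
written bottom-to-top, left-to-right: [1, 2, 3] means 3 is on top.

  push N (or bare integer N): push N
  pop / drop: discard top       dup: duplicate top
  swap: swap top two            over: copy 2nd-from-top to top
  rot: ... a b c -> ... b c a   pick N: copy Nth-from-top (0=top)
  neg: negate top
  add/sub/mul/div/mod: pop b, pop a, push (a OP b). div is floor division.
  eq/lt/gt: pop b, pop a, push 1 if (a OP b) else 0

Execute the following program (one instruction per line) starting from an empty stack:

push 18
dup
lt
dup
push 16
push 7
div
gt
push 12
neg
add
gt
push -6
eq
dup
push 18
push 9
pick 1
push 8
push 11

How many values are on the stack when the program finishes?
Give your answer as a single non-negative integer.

Answer: 7

Derivation:
After 'push 18': stack = [18] (depth 1)
After 'dup': stack = [18, 18] (depth 2)
After 'lt': stack = [0] (depth 1)
After 'dup': stack = [0, 0] (depth 2)
After 'push 16': stack = [0, 0, 16] (depth 3)
After 'push 7': stack = [0, 0, 16, 7] (depth 4)
After 'div': stack = [0, 0, 2] (depth 3)
After 'gt': stack = [0, 0] (depth 2)
After 'push 12': stack = [0, 0, 12] (depth 3)
After 'neg': stack = [0, 0, -12] (depth 3)
After 'add': stack = [0, -12] (depth 2)
After 'gt': stack = [1] (depth 1)
After 'push -6': stack = [1, -6] (depth 2)
After 'eq': stack = [0] (depth 1)
After 'dup': stack = [0, 0] (depth 2)
After 'push 18': stack = [0, 0, 18] (depth 3)
After 'push 9': stack = [0, 0, 18, 9] (depth 4)
After 'pick 1': stack = [0, 0, 18, 9, 18] (depth 5)
After 'push 8': stack = [0, 0, 18, 9, 18, 8] (depth 6)
After 'push 11': stack = [0, 0, 18, 9, 18, 8, 11] (depth 7)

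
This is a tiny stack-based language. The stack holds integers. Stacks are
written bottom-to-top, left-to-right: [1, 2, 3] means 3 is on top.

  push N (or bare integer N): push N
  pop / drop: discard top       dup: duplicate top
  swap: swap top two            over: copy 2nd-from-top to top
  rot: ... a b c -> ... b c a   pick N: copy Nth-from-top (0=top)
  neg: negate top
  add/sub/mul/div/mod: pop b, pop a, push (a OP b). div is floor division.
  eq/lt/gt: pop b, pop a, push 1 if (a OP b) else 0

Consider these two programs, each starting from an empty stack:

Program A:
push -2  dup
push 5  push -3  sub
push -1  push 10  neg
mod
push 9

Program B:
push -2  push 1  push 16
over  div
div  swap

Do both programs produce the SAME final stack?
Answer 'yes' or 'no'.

Program A trace:
  After 'push -2': [-2]
  After 'dup': [-2, -2]
  After 'push 5': [-2, -2, 5]
  After 'push -3': [-2, -2, 5, -3]
  After 'sub': [-2, -2, 8]
  After 'push -1': [-2, -2, 8, -1]
  After 'push 10': [-2, -2, 8, -1, 10]
  After 'neg': [-2, -2, 8, -1, -10]
  After 'mod': [-2, -2, 8, -1]
  After 'push 9': [-2, -2, 8, -1, 9]
Program A final stack: [-2, -2, 8, -1, 9]

Program B trace:
  After 'push -2': [-2]
  After 'push 1': [-2, 1]
  After 'push 16': [-2, 1, 16]
  After 'over': [-2, 1, 16, 1]
  After 'div': [-2, 1, 16]
  After 'div': [-2, 0]
  After 'swap': [0, -2]
Program B final stack: [0, -2]
Same: no

Answer: no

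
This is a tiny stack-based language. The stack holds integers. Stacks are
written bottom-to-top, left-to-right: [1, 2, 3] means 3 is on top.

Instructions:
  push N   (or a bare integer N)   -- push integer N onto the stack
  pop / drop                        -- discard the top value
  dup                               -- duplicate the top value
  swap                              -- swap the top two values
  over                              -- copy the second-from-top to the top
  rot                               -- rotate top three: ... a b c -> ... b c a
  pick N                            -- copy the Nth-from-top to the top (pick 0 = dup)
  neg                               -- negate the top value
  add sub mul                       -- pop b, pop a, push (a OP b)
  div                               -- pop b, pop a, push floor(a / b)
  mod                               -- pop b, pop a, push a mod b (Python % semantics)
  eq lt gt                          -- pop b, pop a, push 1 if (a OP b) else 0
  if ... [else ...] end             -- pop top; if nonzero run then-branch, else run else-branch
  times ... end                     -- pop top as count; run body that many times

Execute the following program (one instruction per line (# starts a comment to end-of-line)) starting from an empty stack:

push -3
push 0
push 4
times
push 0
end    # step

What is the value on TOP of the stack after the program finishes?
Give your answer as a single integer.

Answer: 0

Derivation:
After 'push -3': [-3]
After 'push 0': [-3, 0]
After 'push 4': [-3, 0, 4]
After 'times': [-3, 0]
After 'push 0': [-3, 0, 0]
After 'push 0': [-3, 0, 0, 0]
After 'push 0': [-3, 0, 0, 0, 0]
After 'push 0': [-3, 0, 0, 0, 0, 0]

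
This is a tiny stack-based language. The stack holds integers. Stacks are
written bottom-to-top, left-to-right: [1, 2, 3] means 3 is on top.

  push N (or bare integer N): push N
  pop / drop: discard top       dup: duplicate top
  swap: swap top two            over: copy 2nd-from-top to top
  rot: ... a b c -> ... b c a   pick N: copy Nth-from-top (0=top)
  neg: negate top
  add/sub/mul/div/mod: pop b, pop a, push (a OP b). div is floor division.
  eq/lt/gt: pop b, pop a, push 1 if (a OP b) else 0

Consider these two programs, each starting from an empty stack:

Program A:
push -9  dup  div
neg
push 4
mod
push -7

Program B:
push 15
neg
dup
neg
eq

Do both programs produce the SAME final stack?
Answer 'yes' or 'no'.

Answer: no

Derivation:
Program A trace:
  After 'push -9': [-9]
  After 'dup': [-9, -9]
  After 'div': [1]
  After 'neg': [-1]
  After 'push 4': [-1, 4]
  After 'mod': [3]
  After 'push -7': [3, -7]
Program A final stack: [3, -7]

Program B trace:
  After 'push 15': [15]
  After 'neg': [-15]
  After 'dup': [-15, -15]
  After 'neg': [-15, 15]
  After 'eq': [0]
Program B final stack: [0]
Same: no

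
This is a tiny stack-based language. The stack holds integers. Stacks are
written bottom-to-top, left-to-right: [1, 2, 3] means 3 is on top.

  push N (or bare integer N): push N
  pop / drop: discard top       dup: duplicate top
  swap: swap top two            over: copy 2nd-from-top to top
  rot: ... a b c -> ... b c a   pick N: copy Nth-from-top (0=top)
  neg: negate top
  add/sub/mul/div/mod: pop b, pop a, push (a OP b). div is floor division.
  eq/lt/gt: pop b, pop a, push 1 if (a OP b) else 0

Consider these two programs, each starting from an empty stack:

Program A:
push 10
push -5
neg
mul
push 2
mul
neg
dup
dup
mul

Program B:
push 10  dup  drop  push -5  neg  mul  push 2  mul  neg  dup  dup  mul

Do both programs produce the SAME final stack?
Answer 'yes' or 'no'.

Answer: yes

Derivation:
Program A trace:
  After 'push 10': [10]
  After 'push -5': [10, -5]
  After 'neg': [10, 5]
  After 'mul': [50]
  After 'push 2': [50, 2]
  After 'mul': [100]
  After 'neg': [-100]
  After 'dup': [-100, -100]
  After 'dup': [-100, -100, -100]
  After 'mul': [-100, 10000]
Program A final stack: [-100, 10000]

Program B trace:
  After 'push 10': [10]
  After 'dup': [10, 10]
  After 'drop': [10]
  After 'push -5': [10, -5]
  After 'neg': [10, 5]
  After 'mul': [50]
  After 'push 2': [50, 2]
  After 'mul': [100]
  After 'neg': [-100]
  After 'dup': [-100, -100]
  After 'dup': [-100, -100, -100]
  After 'mul': [-100, 10000]
Program B final stack: [-100, 10000]
Same: yes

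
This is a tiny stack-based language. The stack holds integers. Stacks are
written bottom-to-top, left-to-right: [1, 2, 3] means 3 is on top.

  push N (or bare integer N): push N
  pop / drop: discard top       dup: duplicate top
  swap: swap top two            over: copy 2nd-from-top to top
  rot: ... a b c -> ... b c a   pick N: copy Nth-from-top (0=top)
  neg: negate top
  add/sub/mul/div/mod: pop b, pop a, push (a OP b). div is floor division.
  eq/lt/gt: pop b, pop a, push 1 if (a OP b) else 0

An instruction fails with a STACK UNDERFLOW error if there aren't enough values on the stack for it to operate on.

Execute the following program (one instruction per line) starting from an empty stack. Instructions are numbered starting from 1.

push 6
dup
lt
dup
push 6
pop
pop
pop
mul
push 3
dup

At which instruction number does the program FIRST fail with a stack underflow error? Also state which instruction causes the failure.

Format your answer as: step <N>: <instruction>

Step 1 ('push 6'): stack = [6], depth = 1
Step 2 ('dup'): stack = [6, 6], depth = 2
Step 3 ('lt'): stack = [0], depth = 1
Step 4 ('dup'): stack = [0, 0], depth = 2
Step 5 ('push 6'): stack = [0, 0, 6], depth = 3
Step 6 ('pop'): stack = [0, 0], depth = 2
Step 7 ('pop'): stack = [0], depth = 1
Step 8 ('pop'): stack = [], depth = 0
Step 9 ('mul'): needs 2 value(s) but depth is 0 — STACK UNDERFLOW

Answer: step 9: mul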